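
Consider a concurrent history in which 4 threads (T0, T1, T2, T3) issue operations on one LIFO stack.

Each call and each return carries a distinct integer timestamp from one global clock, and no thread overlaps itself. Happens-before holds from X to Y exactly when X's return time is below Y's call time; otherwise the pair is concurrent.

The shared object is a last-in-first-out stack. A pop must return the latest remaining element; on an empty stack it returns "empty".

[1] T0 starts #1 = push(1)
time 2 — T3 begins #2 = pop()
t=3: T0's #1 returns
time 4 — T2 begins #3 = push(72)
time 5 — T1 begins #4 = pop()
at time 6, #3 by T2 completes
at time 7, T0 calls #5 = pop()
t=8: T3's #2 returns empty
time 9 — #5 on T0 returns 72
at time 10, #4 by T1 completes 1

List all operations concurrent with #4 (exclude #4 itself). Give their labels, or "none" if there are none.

#2, #3, #5

concurrent with #4 ([5,10]): every op whose interval crosses 5..10
#1 [1,3]: before
#2 [2,8]: concurrent
#3 [4,6]: concurrent
#5 [7,9]: concurrent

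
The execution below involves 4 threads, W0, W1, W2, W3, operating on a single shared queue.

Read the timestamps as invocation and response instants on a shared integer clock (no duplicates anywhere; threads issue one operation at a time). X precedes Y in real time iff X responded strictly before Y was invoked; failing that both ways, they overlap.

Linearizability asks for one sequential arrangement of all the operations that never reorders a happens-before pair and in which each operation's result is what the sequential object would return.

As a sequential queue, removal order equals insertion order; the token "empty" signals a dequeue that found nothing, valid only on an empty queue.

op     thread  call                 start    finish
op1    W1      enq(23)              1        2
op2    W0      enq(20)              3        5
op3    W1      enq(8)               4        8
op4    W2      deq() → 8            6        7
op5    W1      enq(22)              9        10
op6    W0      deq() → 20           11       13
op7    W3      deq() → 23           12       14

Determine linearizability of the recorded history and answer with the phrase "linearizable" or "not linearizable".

not linearizable

the violation lands at event 7, op4's response at time 7: events 1..6 linearize, events 1..7 do not
the sole real-time-consistent order of 3 completed operations fails the queue replay
include/drop combinations of the 1 pending operation (op3) were all tried; none helps
one such order, op1, op2, op4 (pending dropped), breaks at step 3 where op4 deq() → 8 is illegal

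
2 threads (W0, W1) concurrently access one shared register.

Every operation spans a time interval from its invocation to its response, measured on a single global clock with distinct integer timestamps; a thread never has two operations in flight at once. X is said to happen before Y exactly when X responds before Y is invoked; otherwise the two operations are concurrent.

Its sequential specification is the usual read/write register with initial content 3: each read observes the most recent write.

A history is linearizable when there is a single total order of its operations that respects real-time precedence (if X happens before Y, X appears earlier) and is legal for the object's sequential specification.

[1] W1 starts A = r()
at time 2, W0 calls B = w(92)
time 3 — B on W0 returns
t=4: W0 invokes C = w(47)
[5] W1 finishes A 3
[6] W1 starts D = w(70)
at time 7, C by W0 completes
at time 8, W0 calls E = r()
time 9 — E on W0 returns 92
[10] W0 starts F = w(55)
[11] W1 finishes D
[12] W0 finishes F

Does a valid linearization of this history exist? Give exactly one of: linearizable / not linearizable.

the violation lands at event 9, E's response at time 9: events 1..8 linearize, events 1..9 do not
the 4 completed operations admit 3 real-time orders; each fails the register replay
no escape via the 1 pending operation (D): every completion choice fails
e.g. A, B, C, E (pending dropped): illegal at step 4, since E r() → 92 cannot apply there
e.g. B, A, C, E (pending dropped): illegal at step 2, since A r() → 3 cannot apply there

not linearizable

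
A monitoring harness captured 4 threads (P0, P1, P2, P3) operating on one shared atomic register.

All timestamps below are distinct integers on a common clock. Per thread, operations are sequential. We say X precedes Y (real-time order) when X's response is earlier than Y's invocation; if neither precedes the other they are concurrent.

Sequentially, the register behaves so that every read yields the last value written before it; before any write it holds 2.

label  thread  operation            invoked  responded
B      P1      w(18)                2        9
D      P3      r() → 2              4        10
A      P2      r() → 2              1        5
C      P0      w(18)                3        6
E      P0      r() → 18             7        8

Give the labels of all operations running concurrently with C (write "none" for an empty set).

A, B, D

C spans [3,6]; an op avoiding the whole window 3..6 is ordered, any other is concurrent
A [1,5]: concurrent
B [2,9]: concurrent
D [4,10]: concurrent
E [7,8]: after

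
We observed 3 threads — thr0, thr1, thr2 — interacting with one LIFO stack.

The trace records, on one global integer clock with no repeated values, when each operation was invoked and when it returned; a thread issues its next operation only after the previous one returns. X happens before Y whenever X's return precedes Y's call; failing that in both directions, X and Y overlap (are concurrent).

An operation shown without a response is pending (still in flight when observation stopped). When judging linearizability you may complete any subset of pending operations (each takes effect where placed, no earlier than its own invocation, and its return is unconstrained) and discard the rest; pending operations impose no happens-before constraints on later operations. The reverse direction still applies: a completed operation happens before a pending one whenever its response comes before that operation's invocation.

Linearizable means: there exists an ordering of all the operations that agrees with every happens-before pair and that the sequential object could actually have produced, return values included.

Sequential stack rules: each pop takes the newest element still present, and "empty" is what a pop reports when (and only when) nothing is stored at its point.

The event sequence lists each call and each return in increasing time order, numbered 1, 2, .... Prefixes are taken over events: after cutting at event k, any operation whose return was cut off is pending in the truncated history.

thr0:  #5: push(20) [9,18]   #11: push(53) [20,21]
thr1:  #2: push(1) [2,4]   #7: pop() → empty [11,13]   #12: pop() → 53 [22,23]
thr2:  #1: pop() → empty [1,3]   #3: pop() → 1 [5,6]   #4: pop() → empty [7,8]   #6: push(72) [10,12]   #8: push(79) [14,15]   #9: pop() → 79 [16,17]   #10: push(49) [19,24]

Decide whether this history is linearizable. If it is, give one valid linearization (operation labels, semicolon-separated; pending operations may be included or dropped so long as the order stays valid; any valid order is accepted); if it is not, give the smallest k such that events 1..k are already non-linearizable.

linearizable — witness: #1; #2; #3; #4; #7; #5; #6; #8; #9; #10; #11; #12

after step 1 (#1 pop() → empty): stack <>
after step 2 (#2 push(1)): stack <1>
after step 3 (#3 pop() → 1): stack <>
after step 4 (#4 pop() → empty): stack <>
after step 5 (#7 pop() → empty): stack <>
after step 6 (#5 push(20)): stack <20>
after step 7 (#6 push(72)): stack <20,72>
after step 8 (#8 push(79)): stack <20,72,79>
after step 9 (#9 pop() → 79): stack <20,72>
after step 10 (#10 push(49)): stack <20,72,49>
after step 11 (#11 push(53)): stack <20,72,49,53>
after step 12 (#12 pop() → 53): stack <20,72,49>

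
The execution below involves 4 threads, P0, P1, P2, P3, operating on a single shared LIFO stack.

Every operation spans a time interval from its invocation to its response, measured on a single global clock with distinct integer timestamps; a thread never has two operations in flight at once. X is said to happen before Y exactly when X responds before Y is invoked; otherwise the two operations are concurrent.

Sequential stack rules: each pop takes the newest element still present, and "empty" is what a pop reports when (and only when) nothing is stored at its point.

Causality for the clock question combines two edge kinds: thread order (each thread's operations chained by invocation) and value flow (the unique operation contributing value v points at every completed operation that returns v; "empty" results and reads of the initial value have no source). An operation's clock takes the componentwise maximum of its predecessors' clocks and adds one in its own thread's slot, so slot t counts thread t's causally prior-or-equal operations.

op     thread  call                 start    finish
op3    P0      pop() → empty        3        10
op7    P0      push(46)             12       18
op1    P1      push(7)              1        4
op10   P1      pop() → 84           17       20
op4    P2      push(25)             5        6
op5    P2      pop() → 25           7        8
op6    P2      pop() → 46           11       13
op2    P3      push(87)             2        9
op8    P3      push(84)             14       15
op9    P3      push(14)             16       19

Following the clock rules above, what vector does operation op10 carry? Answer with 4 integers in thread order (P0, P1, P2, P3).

VC(op2, invoked at 2): no causal predecessors; +1 on P3 → (0, 0, 0, 1)
VC(op4, invoked at 5): no causal predecessors; +1 on P2 → (0, 0, 1, 0)
VC(op1, invoked at 1): no causal predecessors; +1 on P1 → (0, 1, 0, 0)
VC(op3, invoked at 3): no causal predecessors; +1 on P0 → (1, 0, 0, 0)
from VC(op2)=(0, 0, 0, 1), op8 (invoked 14) maxes components and bumps P3 → (0, 0, 0, 2)
from VC(op4)=(0, 0, 1, 0), op5 (invoked 7) maxes components and bumps P2 → (0, 0, 2, 0)
from VC(op3)=(1, 0, 0, 0), op7 (invoked 12) maxes components and bumps P0 → (2, 0, 0, 0)
from VC(op8)=(0, 0, 0, 2), op9 (invoked 16) maxes components and bumps P3 → (0, 0, 0, 3)
from VC(op1)=(0, 1, 0, 0), VC(op8)=(0, 0, 0, 2), op10 (invoked 17) maxes components and bumps P1 → (0, 2, 0, 2)
from VC(op5)=(0, 0, 2, 0), VC(op7)=(2, 0, 0, 0), op6 (invoked 11) maxes components and bumps P2 → (2, 0, 3, 0)
target: VC(op10) = (0, 2, 0, 2)

(0, 2, 0, 2)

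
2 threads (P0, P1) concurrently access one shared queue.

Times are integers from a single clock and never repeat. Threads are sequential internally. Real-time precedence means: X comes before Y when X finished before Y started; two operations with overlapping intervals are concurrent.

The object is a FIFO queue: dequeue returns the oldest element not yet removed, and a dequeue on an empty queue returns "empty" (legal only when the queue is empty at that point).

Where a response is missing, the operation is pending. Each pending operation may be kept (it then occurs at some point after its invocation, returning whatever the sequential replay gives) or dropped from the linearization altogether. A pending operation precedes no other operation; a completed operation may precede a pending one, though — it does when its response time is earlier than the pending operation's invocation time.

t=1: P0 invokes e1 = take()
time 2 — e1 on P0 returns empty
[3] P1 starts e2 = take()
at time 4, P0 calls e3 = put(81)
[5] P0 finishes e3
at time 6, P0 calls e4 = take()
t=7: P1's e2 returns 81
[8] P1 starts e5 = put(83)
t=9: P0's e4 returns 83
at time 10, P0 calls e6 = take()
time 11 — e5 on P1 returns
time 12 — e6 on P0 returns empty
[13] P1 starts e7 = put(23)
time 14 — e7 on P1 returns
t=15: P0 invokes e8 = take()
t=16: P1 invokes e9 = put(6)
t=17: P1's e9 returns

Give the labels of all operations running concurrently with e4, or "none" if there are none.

e4 runs from 6 to 9; window-overlapping ops are concurrent
e1 [1,2]: before
e2 [3,7]: concurrent
e3 [4,5]: before
e5 [8,11]: concurrent
e6 [10,12]: after
e7 [13,14]: after
e8 [15,…): after
e9 [16,17]: after

e2, e5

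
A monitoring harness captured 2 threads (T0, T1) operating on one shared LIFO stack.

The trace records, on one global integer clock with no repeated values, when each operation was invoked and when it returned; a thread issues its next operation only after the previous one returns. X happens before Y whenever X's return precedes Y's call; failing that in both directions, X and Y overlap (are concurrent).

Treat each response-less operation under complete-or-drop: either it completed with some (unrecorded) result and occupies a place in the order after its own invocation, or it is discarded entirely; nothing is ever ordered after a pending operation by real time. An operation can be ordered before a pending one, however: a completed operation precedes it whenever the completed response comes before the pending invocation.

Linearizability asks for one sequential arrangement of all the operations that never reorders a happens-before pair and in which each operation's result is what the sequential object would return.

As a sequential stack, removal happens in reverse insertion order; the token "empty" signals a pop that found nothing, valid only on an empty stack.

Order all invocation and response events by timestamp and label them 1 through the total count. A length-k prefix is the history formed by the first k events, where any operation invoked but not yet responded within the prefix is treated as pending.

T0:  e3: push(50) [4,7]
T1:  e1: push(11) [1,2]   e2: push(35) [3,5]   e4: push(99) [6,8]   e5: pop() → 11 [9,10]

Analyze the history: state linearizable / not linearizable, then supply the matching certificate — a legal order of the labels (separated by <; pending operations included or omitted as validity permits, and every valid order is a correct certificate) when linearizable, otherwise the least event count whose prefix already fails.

prefix check: 1..9 passes, 1..10 fails once e5's time-10 response joins
real-time-consistent orders of the 5 completed operations: 3 — all fail the LIFO stack replay
one such order, e1, e2, e3, e4, e5, breaks at step 5 where e5 pop() → 11 is illegal
one such order, e1, e2, e4, e3, e5, breaks at step 5 where e5 pop() → 11 is illegal

not linearizable — minimal violating prefix: 10 events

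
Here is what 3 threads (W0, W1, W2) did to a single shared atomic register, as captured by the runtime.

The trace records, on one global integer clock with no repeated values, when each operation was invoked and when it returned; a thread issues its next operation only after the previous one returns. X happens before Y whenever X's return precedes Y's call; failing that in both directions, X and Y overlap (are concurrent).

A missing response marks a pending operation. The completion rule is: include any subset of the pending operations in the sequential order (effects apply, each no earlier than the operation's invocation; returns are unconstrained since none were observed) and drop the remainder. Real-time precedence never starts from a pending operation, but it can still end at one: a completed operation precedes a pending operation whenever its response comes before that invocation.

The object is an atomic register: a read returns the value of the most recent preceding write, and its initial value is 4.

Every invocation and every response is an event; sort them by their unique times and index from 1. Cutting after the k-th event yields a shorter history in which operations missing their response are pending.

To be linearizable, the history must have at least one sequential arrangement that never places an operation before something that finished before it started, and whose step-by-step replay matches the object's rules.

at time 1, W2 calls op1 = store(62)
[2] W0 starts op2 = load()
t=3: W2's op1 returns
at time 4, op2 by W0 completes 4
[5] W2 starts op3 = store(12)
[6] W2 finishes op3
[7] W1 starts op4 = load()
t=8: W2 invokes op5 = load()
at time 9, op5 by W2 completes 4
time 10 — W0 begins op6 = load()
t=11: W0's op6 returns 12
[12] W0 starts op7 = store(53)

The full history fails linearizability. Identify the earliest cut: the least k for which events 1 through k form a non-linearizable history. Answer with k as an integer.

9

one valid order for events 1..8 is op2, op1, op3:
1. op2 load() → 4, leaving value 4
2. op1 store(62), leaving value 62
3. op3 store(12), leaving value 12
event 9 — op5's response, time 9 — after it, nothing linearizes
include/drop combinations of the 1 pending operation (op4) were all tried; none helps
take op1, op2, op3, op5 (pending dropped): step 2 already fails, because op2 load() → 4 cannot occur there
take op2, op1, op3, op5 (pending dropped): step 4 already fails, because op5 load() → 4 cannot occur there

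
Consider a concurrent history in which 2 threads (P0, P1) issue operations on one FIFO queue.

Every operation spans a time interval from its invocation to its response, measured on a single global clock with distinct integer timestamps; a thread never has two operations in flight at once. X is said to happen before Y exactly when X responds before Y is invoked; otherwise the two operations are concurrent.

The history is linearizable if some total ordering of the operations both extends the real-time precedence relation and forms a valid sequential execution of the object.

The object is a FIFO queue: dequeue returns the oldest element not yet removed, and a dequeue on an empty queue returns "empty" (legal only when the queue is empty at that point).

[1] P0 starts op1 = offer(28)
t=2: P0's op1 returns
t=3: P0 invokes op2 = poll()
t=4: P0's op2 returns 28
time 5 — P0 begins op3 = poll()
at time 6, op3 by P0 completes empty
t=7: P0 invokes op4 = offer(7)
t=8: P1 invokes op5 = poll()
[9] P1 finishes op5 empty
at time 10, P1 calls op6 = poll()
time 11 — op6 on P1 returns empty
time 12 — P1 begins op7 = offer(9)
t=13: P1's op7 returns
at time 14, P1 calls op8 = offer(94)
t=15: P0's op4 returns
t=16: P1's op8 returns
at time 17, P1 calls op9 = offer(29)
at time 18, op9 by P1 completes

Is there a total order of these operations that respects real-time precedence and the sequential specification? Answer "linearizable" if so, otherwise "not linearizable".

witness order: op1, op2, op3, op5, op6, op4, op7, op8, op9
step 1: op1 offer(28) — queue <28>
step 2: op2 poll() → 28 — queue <>
step 3: op3 poll() → empty — queue <>
step 4: op5 poll() → empty — queue <>
step 5: op6 poll() → empty — queue <>
step 6: op4 offer(7) — queue <7>
step 7: op7 offer(9) — queue <7,9>
step 8: op8 offer(94) — queue <7,9,94>
step 9: op9 offer(29) — queue <7,9,94,29>

linearizable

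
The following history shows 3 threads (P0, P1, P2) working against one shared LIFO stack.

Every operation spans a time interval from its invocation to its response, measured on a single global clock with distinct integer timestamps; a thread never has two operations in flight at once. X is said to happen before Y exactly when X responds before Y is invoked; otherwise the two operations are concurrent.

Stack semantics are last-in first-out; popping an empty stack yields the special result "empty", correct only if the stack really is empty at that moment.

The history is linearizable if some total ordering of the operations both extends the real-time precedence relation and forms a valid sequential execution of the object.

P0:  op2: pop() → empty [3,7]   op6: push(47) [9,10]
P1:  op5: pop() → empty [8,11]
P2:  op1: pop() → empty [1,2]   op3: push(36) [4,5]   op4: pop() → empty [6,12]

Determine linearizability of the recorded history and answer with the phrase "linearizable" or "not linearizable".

not linearizable

already the first 12 events (up to op4's response at time 12) admit no linearization; the first 11 still do
14 orders of the 6 completed LIFO stack ops respect real time; none is legal
e.g. op1, op2, op3, op4, op5, op6: illegal at step 4, since op4 pop() → empty cannot apply there
e.g. op1, op2, op3, op4, op6, op5: illegal at step 4, since op4 pop() → empty cannot apply there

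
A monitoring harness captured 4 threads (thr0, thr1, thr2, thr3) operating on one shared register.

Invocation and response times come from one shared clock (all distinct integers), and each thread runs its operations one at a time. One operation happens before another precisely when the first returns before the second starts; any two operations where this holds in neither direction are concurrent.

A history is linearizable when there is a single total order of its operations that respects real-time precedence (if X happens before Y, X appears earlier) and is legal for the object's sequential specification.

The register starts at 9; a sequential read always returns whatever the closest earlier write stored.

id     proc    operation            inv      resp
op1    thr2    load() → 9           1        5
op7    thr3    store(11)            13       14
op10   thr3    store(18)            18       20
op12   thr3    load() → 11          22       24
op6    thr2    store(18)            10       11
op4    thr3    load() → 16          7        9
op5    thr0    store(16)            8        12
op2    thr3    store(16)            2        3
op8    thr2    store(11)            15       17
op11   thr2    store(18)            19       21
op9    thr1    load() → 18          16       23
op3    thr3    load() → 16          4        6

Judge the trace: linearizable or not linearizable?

through event 23 a valid linearization exists; event 24 (op12 responding at time 24) ends that
checked exhaustively: 90 real-time-consistent orders of 12 completed operations, zero legal register replays
take op1, op2, op3, op4, op5, op6, op7, op8, op9, op10, op11, op12: step 9 already fails, because op9 load() → 18 cannot occur there
take op1, op2, op3, op4, op5, op6, op7, op8, op9, op11, op10, op12: step 9 already fails, because op9 load() → 18 cannot occur there

not linearizable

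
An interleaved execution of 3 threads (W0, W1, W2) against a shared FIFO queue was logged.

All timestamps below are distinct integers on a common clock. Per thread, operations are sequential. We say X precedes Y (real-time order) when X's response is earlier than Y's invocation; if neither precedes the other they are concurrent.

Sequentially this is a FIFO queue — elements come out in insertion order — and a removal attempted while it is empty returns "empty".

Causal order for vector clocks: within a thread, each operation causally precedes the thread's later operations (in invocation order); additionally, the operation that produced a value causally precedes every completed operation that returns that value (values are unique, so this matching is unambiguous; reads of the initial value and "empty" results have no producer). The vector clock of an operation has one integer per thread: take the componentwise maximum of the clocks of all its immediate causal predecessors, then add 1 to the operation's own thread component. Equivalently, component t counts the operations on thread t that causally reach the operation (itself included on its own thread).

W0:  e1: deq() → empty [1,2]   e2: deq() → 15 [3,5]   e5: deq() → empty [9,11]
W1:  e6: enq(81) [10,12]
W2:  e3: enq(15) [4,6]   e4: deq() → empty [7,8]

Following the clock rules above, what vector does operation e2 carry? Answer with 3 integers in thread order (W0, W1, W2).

(2, 0, 1)

invoked at 4, e3 has no predecessors; its own W2 bump gives (0, 0, 1)
invoked at 10, e6 has no predecessors; its own W1 bump gives (0, 1, 0)
invoked at 1, e1 has no predecessors; its own W0 bump gives (1, 0, 0)
VC(e4, invoked at 7): max of VC(e3)=(0, 0, 1), then +1 on thread W2 → (0, 0, 2)
VC(e2, invoked at 3): max of VC(e1)=(1, 0, 0), VC(e3)=(0, 0, 1), then +1 on thread W0 → (2, 0, 1)
VC(e5, invoked at 9): max of VC(e2)=(2, 0, 1), then +1 on thread W0 → (3, 0, 1)
target: VC(e2) = (2, 0, 1)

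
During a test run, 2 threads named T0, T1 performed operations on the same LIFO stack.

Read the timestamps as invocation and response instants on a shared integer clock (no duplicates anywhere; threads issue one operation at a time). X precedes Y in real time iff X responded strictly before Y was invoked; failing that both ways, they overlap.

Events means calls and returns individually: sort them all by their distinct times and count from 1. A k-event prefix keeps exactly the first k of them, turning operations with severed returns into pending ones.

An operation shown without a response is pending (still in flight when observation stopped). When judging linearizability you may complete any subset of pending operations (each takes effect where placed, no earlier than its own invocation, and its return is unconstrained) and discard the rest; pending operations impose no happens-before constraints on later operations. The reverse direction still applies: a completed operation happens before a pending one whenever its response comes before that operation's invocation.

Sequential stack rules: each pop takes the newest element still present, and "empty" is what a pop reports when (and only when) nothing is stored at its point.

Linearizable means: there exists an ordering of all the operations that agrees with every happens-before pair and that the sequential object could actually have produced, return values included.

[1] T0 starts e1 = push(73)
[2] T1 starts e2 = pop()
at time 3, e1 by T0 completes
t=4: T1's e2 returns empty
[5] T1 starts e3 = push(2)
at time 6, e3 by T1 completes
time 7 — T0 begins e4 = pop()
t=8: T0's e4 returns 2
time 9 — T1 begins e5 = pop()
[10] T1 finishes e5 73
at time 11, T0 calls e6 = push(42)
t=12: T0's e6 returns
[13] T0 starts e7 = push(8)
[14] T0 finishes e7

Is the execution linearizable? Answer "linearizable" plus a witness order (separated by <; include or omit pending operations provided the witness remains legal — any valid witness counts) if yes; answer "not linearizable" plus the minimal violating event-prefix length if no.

linearizable — witness: e2 < e1 < e3 < e4 < e5 < e6 < e7

step 1: e2 pop() → empty — stack <>
step 2: e1 push(73) — stack <73>
step 3: e3 push(2) — stack <73,2>
step 4: e4 pop() → 2 — stack <73>
step 5: e5 pop() → 73 — stack <>
step 6: e6 push(42) — stack <42>
step 7: e7 push(8) — stack <42,8>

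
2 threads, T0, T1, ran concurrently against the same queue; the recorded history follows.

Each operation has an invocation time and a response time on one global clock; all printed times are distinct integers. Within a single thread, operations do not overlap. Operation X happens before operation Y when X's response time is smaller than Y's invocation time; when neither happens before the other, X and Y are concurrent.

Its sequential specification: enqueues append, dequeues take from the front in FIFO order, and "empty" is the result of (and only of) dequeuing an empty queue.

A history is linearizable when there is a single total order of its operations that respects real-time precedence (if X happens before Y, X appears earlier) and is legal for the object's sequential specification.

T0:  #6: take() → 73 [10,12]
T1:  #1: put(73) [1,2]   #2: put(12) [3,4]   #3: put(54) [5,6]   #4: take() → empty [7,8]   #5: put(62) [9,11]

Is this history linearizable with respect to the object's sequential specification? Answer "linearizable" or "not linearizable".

not linearizable

already the first 8 events (up to #4's response at time 8) admit no linearization; the first 7 still do
one real-time candidate order over the 4 completed operations — the queue replay rejects it
for example #1, #2, #3, #4 fails at step 4: #4 take() → empty is not legal there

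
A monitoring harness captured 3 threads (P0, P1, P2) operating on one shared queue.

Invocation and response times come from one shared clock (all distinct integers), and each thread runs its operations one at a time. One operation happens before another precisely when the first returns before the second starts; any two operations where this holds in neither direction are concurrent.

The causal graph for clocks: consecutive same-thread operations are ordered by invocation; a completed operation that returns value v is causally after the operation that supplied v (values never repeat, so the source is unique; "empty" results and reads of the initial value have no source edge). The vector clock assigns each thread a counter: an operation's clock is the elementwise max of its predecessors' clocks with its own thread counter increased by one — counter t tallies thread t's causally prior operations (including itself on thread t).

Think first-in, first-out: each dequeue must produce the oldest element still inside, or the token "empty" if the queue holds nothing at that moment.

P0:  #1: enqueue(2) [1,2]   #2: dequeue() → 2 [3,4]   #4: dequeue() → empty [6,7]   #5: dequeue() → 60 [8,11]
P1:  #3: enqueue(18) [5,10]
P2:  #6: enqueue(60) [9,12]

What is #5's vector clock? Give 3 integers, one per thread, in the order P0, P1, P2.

(4, 0, 1)

no predecessors for #6 (invoked 9): P2 increments from zero → (0, 0, 1)
no predecessors for #3 (invoked 5): P1 increments from zero → (0, 1, 0)
no predecessors for #1 (invoked 1): P0 increments from zero → (1, 0, 0)
#2, invoked 3, takes VC(#1)=(1, 0, 0) under max, adds 1 for P0 → (2, 0, 0)
#4, invoked 6, takes VC(#2)=(2, 0, 0) under max, adds 1 for P0 → (3, 0, 0)
#5, invoked 8, takes VC(#4)=(3, 0, 0), VC(#6)=(0, 0, 1) under max, adds 1 for P0 → (4, 0, 1)
target: VC(#5) = (4, 0, 1)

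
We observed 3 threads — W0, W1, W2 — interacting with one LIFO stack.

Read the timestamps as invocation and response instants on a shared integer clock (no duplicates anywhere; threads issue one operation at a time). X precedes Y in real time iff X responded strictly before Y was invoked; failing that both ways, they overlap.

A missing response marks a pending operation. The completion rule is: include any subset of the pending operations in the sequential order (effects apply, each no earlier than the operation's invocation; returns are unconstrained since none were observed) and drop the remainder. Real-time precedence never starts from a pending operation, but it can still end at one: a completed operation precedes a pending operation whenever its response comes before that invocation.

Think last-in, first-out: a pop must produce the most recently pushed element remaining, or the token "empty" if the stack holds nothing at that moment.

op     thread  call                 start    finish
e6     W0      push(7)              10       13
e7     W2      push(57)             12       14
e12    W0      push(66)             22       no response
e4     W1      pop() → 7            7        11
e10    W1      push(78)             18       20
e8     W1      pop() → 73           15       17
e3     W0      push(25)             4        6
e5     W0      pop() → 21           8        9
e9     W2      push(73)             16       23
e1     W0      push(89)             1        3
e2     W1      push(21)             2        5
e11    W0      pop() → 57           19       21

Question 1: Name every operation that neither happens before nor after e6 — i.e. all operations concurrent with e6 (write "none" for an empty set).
e6 spans [10,13]: anything still running between times 10 and 13 counts as concurrent
e1 [1,3]: before
e2 [2,5]: before
e3 [4,6]: before
e4 [7,11]: concurrent
e5 [8,9]: before
e7 [12,14]: concurrent
e8 [15,17]: after
e9 [16,23]: after
e10 [18,20]: after
e11 [19,21]: after
e12 [22,…): after

e4, e7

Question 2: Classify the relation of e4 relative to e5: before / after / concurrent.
e4 spans [7,11], e5 spans [8,9]
the intervals overlap in both directions

concurrent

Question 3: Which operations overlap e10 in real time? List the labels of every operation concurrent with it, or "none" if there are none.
concurrent with e10 ([18,20]): every op whose interval crosses 18..20
e1 [1,3]: before
e2 [2,5]: before
e3 [4,6]: before
e4 [7,11]: before
e5 [8,9]: before
e6 [10,13]: before
e7 [12,14]: before
e8 [15,17]: before
e9 [16,23]: concurrent
e11 [19,21]: concurrent
e12 [22,…): after

e11, e9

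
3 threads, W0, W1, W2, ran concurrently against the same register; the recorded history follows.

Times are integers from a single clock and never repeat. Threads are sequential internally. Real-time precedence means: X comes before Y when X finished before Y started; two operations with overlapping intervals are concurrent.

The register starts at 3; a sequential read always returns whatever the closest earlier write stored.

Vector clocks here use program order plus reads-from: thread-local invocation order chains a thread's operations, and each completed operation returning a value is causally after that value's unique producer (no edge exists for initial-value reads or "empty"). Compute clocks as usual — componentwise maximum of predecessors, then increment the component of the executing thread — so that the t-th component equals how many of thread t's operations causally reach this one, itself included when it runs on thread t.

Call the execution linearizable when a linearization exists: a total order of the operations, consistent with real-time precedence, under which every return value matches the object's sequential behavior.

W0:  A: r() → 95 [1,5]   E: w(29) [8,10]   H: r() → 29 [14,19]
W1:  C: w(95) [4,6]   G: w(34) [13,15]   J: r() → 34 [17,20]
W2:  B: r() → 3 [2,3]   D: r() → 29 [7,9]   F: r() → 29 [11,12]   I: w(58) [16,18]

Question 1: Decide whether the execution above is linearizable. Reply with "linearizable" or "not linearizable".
linearizable

witness order: B, C, A, E, D, F, H, G, J, I
step 1: B r() → 3 — value 3
step 2: C w(95) — value 95
step 3: A r() → 95 — value 95
step 4: E w(29) — value 29
step 5: D r() → 29 — value 29
step 6: F r() → 29 — value 29
step 7: H r() → 29 — value 29
step 8: G w(34) — value 34
step 9: J r() → 34 — value 34
step 10: I w(58) — value 58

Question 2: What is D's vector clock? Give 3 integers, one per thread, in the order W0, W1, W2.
(2, 1, 2)

root op B, invoked 2: fresh clock plus W2's own tick → (0, 0, 1)
root op C, invoked 4: fresh clock plus W1's own tick → (0, 1, 0)
G (invocation 13): componentwise max over VC(C)=(0, 1, 0), +1 at W1, giving (0, 2, 0)
A (invocation 1): componentwise max over VC(C)=(0, 1, 0), +1 at W0, giving (1, 1, 0)
J (invocation 17): componentwise max over VC(G)=(0, 2, 0), +1 at W1, giving (0, 3, 0)
E (invocation 8): componentwise max over VC(A)=(1, 1, 0), +1 at W0, giving (2, 1, 0)
H (invocation 14): componentwise max over VC(E)=(2, 1, 0), +1 at W0, giving (3, 1, 0)
D (invocation 7): componentwise max over VC(B)=(0, 0, 1), VC(E)=(2, 1, 0), +1 at W2, giving (2, 1, 2)
F (invocation 11): componentwise max over VC(D)=(2, 1, 2), VC(E)=(2, 1, 0), +1 at W2, giving (2, 1, 3)
I (invocation 16): componentwise max over VC(F)=(2, 1, 3), +1 at W2, giving (2, 1, 4)
target: VC(D) = (2, 1, 2)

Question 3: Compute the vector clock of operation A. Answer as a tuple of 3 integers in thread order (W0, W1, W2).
(1, 1, 0)

B (invocation 2): nothing precedes it; W2's component alone gives (0, 0, 1)
C (invocation 4): nothing precedes it; W1's component alone gives (0, 1, 0)
from VC(C)=(0, 1, 0), G (invoked 13) maxes components and bumps W1 → (0, 2, 0)
from VC(C)=(0, 1, 0), A (invoked 1) maxes components and bumps W0 → (1, 1, 0)
from VC(G)=(0, 2, 0), J (invoked 17) maxes components and bumps W1 → (0, 3, 0)
from VC(A)=(1, 1, 0), E (invoked 8) maxes components and bumps W0 → (2, 1, 0)
from VC(E)=(2, 1, 0), H (invoked 14) maxes components and bumps W0 → (3, 1, 0)
from VC(B)=(0, 0, 1), VC(E)=(2, 1, 0), D (invoked 7) maxes components and bumps W2 → (2, 1, 2)
from VC(D)=(2, 1, 2), VC(E)=(2, 1, 0), F (invoked 11) maxes components and bumps W2 → (2, 1, 3)
from VC(F)=(2, 1, 3), I (invoked 16) maxes components and bumps W2 → (2, 1, 4)
target: VC(A) = (1, 1, 0)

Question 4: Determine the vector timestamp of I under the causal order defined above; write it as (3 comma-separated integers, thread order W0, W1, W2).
(2, 1, 4)

VC(B, invoked at 2): no causal predecessors; +1 on W2 → (0, 0, 1)
VC(C, invoked at 4): no causal predecessors; +1 on W1 → (0, 1, 0)
VC(G, invoked at 13): max of VC(C)=(0, 1, 0), then +1 on thread W1 → (0, 2, 0)
VC(A, invoked at 1): max of VC(C)=(0, 1, 0), then +1 on thread W0 → (1, 1, 0)
VC(J, invoked at 17): max of VC(G)=(0, 2, 0), then +1 on thread W1 → (0, 3, 0)
VC(E, invoked at 8): max of VC(A)=(1, 1, 0), then +1 on thread W0 → (2, 1, 0)
VC(H, invoked at 14): max of VC(E)=(2, 1, 0), then +1 on thread W0 → (3, 1, 0)
VC(D, invoked at 7): max of VC(B)=(0, 0, 1), VC(E)=(2, 1, 0), then +1 on thread W2 → (2, 1, 2)
VC(F, invoked at 11): max of VC(D)=(2, 1, 2), VC(E)=(2, 1, 0), then +1 on thread W2 → (2, 1, 3)
VC(I, invoked at 16): max of VC(F)=(2, 1, 3), then +1 on thread W2 → (2, 1, 4)
target: VC(I) = (2, 1, 4)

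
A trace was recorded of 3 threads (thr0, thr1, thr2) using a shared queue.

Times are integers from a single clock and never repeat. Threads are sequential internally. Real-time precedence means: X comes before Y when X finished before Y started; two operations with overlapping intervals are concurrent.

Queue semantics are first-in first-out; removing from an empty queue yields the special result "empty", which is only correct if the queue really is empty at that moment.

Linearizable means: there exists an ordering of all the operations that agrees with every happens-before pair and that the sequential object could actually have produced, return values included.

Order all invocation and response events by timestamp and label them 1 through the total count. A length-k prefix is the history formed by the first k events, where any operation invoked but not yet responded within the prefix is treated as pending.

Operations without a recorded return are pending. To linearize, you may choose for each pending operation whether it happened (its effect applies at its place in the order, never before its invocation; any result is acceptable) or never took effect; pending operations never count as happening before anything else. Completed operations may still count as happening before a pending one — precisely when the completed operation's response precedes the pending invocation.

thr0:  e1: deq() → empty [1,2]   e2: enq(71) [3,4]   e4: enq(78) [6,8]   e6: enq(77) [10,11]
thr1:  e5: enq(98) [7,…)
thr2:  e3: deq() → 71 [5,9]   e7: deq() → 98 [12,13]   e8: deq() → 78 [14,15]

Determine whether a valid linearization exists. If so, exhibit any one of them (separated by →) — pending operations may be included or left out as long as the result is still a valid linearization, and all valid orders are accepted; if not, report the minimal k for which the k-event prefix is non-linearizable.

1. e1 deq() → empty, leaving queue <>
2. e2 enq(71), leaving queue <71>
3. e3 deq() → 71, leaving queue <>
4. e5 enq(98) (pending, included), leaving queue <98>
5. e4 enq(78), leaving queue <98,78>
6. e6 enq(77), leaving queue <98,78,77>
7. e7 deq() → 98, leaving queue <78,77>
8. e8 deq() → 78, leaving queue <77>

linearizable — witness: e1 → e2 → e3 → e5 → e4 → e6 → e7 → e8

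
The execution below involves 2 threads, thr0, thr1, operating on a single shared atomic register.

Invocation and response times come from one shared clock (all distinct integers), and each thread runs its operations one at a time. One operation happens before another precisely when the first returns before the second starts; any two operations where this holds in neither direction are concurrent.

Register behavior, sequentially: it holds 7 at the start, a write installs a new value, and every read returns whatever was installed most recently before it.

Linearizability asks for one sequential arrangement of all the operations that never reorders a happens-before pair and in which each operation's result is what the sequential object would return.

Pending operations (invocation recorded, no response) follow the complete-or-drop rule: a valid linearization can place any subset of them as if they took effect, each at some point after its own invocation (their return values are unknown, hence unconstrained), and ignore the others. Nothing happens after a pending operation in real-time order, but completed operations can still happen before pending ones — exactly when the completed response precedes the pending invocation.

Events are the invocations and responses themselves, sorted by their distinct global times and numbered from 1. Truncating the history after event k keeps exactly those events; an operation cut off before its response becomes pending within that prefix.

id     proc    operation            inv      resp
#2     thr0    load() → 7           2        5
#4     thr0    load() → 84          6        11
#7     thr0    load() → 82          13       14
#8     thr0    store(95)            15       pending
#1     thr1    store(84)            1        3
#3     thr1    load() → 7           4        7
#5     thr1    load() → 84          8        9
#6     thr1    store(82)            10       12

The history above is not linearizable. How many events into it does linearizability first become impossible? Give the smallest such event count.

7

events 1..6 are still linearizable — one witness is #2, #1:
step 1: #2 load() → 7 — value 7
step 2: #1 store(84) — value 84
once event 7 joins (#3's response, time 7), exhaustive search finds no witness
no escape via the 1 pending operation (#4): every completion choice fails
one such order, #1, #2, #3 (pending dropped), breaks at step 2 where #2 load() → 7 is illegal
one such order, #1, #3, #2 (pending dropped), breaks at step 2 where #3 load() → 7 is illegal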